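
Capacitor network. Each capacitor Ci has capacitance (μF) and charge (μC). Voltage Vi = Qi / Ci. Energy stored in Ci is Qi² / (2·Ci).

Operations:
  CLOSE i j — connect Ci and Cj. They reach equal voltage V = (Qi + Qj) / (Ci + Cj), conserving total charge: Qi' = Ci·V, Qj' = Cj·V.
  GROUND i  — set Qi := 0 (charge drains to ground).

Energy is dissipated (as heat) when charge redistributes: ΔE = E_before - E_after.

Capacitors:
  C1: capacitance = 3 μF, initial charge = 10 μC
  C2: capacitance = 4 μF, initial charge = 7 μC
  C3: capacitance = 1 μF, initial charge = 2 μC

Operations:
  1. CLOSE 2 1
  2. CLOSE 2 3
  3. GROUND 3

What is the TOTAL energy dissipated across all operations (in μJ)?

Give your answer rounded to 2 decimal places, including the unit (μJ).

Answer: 4.97 μJ

Derivation:
Initial: C1(3μF, Q=10μC, V=3.33V), C2(4μF, Q=7μC, V=1.75V), C3(1μF, Q=2μC, V=2.00V)
Op 1: CLOSE 2-1: Q_total=17.00, C_total=7.00, V=2.43; Q2=9.71, Q1=7.29; dissipated=2.149
Op 2: CLOSE 2-3: Q_total=11.71, C_total=5.00, V=2.34; Q2=9.37, Q3=2.34; dissipated=0.073
Op 3: GROUND 3: Q3=0; energy lost=2.744
Total dissipated: 4.967 μJ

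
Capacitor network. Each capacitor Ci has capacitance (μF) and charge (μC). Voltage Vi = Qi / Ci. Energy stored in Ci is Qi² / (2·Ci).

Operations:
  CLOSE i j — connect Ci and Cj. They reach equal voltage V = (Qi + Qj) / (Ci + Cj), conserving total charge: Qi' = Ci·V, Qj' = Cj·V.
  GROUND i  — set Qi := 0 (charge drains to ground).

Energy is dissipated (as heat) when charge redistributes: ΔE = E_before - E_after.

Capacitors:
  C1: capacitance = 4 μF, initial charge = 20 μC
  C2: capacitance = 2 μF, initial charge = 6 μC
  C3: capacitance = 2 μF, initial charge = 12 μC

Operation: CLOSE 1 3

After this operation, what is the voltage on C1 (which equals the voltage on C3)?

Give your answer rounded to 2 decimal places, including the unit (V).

Answer: 5.33 V

Derivation:
Initial: C1(4μF, Q=20μC, V=5.00V), C2(2μF, Q=6μC, V=3.00V), C3(2μF, Q=12μC, V=6.00V)
Op 1: CLOSE 1-3: Q_total=32.00, C_total=6.00, V=5.33; Q1=21.33, Q3=10.67; dissipated=0.667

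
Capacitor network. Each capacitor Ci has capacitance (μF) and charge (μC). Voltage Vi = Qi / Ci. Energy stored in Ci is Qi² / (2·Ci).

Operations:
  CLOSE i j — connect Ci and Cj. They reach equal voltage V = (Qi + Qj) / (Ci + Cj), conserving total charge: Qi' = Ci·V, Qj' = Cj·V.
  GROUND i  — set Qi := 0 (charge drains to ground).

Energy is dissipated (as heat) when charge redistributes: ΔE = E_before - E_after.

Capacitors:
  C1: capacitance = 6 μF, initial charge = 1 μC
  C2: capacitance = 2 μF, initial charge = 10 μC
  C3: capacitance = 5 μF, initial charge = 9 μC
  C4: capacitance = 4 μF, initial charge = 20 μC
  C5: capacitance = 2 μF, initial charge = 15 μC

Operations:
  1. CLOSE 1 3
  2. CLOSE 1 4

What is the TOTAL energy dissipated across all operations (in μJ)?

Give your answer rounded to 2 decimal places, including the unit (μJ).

Answer: 23.72 μJ

Derivation:
Initial: C1(6μF, Q=1μC, V=0.17V), C2(2μF, Q=10μC, V=5.00V), C3(5μF, Q=9μC, V=1.80V), C4(4μF, Q=20μC, V=5.00V), C5(2μF, Q=15μC, V=7.50V)
Op 1: CLOSE 1-3: Q_total=10.00, C_total=11.00, V=0.91; Q1=5.45, Q3=4.55; dissipated=3.638
Op 2: CLOSE 1-4: Q_total=25.45, C_total=10.00, V=2.55; Q1=15.27, Q4=10.18; dissipated=20.083
Total dissipated: 23.721 μJ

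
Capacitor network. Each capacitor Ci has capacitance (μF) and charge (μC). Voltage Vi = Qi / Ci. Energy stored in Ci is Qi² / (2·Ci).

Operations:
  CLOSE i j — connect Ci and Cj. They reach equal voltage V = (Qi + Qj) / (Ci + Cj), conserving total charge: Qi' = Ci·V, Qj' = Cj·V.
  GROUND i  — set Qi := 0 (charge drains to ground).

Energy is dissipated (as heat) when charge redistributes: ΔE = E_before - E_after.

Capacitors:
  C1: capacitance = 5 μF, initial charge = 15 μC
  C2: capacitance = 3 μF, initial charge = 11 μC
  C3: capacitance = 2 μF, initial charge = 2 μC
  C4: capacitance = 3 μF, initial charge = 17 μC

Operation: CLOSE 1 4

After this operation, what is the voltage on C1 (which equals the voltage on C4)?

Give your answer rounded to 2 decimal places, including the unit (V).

Answer: 4.00 V

Derivation:
Initial: C1(5μF, Q=15μC, V=3.00V), C2(3μF, Q=11μC, V=3.67V), C3(2μF, Q=2μC, V=1.00V), C4(3μF, Q=17μC, V=5.67V)
Op 1: CLOSE 1-4: Q_total=32.00, C_total=8.00, V=4.00; Q1=20.00, Q4=12.00; dissipated=6.667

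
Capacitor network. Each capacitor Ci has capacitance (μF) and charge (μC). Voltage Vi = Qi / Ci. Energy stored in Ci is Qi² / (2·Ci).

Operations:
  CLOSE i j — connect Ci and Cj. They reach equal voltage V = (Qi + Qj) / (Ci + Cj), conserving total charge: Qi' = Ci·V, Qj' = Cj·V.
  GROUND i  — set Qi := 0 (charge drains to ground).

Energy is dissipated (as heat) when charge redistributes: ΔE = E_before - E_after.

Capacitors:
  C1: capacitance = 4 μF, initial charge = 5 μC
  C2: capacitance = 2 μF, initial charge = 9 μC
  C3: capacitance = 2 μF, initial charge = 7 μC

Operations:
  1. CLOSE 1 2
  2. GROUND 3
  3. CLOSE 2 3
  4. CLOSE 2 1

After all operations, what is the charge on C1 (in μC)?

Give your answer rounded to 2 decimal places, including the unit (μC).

Answer: 7.78 μC

Derivation:
Initial: C1(4μF, Q=5μC, V=1.25V), C2(2μF, Q=9μC, V=4.50V), C3(2μF, Q=7μC, V=3.50V)
Op 1: CLOSE 1-2: Q_total=14.00, C_total=6.00, V=2.33; Q1=9.33, Q2=4.67; dissipated=7.042
Op 2: GROUND 3: Q3=0; energy lost=12.250
Op 3: CLOSE 2-3: Q_total=4.67, C_total=4.00, V=1.17; Q2=2.33, Q3=2.33; dissipated=2.722
Op 4: CLOSE 2-1: Q_total=11.67, C_total=6.00, V=1.94; Q2=3.89, Q1=7.78; dissipated=0.907
Final charges: Q1=7.78, Q2=3.89, Q3=2.33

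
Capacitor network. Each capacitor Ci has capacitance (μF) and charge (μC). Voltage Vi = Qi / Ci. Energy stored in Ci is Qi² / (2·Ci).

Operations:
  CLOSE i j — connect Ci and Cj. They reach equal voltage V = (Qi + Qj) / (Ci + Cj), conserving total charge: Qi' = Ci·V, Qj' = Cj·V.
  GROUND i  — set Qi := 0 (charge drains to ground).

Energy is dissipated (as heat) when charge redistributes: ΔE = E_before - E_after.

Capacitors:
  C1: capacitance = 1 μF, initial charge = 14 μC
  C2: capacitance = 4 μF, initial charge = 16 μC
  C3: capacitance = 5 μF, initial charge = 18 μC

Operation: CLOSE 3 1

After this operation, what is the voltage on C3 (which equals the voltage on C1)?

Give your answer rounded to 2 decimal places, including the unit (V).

Answer: 5.33 V

Derivation:
Initial: C1(1μF, Q=14μC, V=14.00V), C2(4μF, Q=16μC, V=4.00V), C3(5μF, Q=18μC, V=3.60V)
Op 1: CLOSE 3-1: Q_total=32.00, C_total=6.00, V=5.33; Q3=26.67, Q1=5.33; dissipated=45.067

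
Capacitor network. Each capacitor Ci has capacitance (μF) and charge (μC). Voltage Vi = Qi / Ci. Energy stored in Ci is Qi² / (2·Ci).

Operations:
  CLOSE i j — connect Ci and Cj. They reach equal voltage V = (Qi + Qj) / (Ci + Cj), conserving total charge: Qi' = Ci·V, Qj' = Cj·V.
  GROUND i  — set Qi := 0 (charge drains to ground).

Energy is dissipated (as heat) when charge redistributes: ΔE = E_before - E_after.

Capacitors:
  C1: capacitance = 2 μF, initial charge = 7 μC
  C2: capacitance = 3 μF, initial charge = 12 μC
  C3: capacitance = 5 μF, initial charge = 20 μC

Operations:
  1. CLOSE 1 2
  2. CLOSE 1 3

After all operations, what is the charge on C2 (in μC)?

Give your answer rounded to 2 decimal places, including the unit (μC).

Answer: 11.40 μC

Derivation:
Initial: C1(2μF, Q=7μC, V=3.50V), C2(3μF, Q=12μC, V=4.00V), C3(5μF, Q=20μC, V=4.00V)
Op 1: CLOSE 1-2: Q_total=19.00, C_total=5.00, V=3.80; Q1=7.60, Q2=11.40; dissipated=0.150
Op 2: CLOSE 1-3: Q_total=27.60, C_total=7.00, V=3.94; Q1=7.89, Q3=19.71; dissipated=0.029
Final charges: Q1=7.89, Q2=11.40, Q3=19.71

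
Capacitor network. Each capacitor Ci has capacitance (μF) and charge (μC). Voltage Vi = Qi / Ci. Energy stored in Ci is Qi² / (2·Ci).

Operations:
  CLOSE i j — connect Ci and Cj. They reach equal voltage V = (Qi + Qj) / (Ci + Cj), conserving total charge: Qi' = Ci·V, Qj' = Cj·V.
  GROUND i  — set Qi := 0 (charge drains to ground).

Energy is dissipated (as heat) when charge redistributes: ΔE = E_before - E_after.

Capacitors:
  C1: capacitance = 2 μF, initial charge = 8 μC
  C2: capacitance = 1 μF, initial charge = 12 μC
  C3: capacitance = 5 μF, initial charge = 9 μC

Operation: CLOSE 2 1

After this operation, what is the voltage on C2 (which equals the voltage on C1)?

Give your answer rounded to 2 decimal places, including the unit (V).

Initial: C1(2μF, Q=8μC, V=4.00V), C2(1μF, Q=12μC, V=12.00V), C3(5μF, Q=9μC, V=1.80V)
Op 1: CLOSE 2-1: Q_total=20.00, C_total=3.00, V=6.67; Q2=6.67, Q1=13.33; dissipated=21.333

Answer: 6.67 V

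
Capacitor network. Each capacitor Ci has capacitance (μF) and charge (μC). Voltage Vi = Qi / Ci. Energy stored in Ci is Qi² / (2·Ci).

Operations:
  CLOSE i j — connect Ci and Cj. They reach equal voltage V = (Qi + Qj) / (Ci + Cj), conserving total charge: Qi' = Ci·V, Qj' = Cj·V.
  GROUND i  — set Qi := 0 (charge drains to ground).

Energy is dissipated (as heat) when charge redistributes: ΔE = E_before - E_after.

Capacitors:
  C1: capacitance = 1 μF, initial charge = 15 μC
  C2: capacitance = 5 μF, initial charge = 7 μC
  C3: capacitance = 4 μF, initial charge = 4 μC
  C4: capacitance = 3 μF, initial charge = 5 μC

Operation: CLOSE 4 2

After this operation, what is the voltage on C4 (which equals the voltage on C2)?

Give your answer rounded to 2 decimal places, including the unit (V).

Initial: C1(1μF, Q=15μC, V=15.00V), C2(5μF, Q=7μC, V=1.40V), C3(4μF, Q=4μC, V=1.00V), C4(3μF, Q=5μC, V=1.67V)
Op 1: CLOSE 4-2: Q_total=12.00, C_total=8.00, V=1.50; Q4=4.50, Q2=7.50; dissipated=0.067

Answer: 1.50 V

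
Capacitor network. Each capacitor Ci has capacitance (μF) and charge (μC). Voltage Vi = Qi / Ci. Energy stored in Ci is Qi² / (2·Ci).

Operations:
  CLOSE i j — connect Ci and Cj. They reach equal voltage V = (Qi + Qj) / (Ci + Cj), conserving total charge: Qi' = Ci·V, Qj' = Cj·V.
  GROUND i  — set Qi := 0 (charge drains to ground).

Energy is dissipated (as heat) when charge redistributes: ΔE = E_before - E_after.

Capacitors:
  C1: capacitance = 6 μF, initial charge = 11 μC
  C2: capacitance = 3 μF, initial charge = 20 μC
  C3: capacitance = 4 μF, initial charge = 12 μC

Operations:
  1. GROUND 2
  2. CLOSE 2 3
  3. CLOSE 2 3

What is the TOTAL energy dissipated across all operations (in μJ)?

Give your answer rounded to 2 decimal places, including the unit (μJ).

Answer: 74.38 μJ

Derivation:
Initial: C1(6μF, Q=11μC, V=1.83V), C2(3μF, Q=20μC, V=6.67V), C3(4μF, Q=12μC, V=3.00V)
Op 1: GROUND 2: Q2=0; energy lost=66.667
Op 2: CLOSE 2-3: Q_total=12.00, C_total=7.00, V=1.71; Q2=5.14, Q3=6.86; dissipated=7.714
Op 3: CLOSE 2-3: Q_total=12.00, C_total=7.00, V=1.71; Q2=5.14, Q3=6.86; dissipated=0.000
Total dissipated: 74.381 μJ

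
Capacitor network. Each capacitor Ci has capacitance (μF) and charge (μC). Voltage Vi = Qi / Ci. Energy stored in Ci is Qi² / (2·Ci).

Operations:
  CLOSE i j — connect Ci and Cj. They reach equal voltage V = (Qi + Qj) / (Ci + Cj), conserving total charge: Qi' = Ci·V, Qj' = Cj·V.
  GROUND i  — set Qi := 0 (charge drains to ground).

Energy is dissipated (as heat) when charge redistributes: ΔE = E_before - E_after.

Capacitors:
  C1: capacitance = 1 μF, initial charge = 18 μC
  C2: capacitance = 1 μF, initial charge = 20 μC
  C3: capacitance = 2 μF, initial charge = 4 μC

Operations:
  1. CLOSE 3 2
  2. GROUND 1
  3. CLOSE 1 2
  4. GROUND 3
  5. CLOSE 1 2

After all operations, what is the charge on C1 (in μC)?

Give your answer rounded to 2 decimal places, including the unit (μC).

Answer: 4.00 μC

Derivation:
Initial: C1(1μF, Q=18μC, V=18.00V), C2(1μF, Q=20μC, V=20.00V), C3(2μF, Q=4μC, V=2.00V)
Op 1: CLOSE 3-2: Q_total=24.00, C_total=3.00, V=8.00; Q3=16.00, Q2=8.00; dissipated=108.000
Op 2: GROUND 1: Q1=0; energy lost=162.000
Op 3: CLOSE 1-2: Q_total=8.00, C_total=2.00, V=4.00; Q1=4.00, Q2=4.00; dissipated=16.000
Op 4: GROUND 3: Q3=0; energy lost=64.000
Op 5: CLOSE 1-2: Q_total=8.00, C_total=2.00, V=4.00; Q1=4.00, Q2=4.00; dissipated=0.000
Final charges: Q1=4.00, Q2=4.00, Q3=0.00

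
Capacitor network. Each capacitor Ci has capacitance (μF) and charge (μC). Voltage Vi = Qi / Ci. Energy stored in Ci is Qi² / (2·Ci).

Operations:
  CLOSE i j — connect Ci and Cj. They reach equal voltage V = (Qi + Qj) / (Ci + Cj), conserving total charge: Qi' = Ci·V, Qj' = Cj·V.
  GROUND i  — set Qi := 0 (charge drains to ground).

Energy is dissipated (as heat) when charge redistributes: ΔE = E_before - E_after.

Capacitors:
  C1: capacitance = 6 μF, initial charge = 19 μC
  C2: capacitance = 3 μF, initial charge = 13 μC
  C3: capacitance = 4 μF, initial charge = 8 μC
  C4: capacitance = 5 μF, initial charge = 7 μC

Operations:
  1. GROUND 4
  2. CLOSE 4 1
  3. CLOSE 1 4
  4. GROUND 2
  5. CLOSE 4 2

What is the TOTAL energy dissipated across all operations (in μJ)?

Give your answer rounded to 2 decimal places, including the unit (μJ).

Answer: 49.54 μJ

Derivation:
Initial: C1(6μF, Q=19μC, V=3.17V), C2(3μF, Q=13μC, V=4.33V), C3(4μF, Q=8μC, V=2.00V), C4(5μF, Q=7μC, V=1.40V)
Op 1: GROUND 4: Q4=0; energy lost=4.900
Op 2: CLOSE 4-1: Q_total=19.00, C_total=11.00, V=1.73; Q4=8.64, Q1=10.36; dissipated=13.674
Op 3: CLOSE 1-4: Q_total=19.00, C_total=11.00, V=1.73; Q1=10.36, Q4=8.64; dissipated=0.000
Op 4: GROUND 2: Q2=0; energy lost=28.167
Op 5: CLOSE 4-2: Q_total=8.64, C_total=8.00, V=1.08; Q4=5.40, Q2=3.24; dissipated=2.797
Total dissipated: 49.538 μJ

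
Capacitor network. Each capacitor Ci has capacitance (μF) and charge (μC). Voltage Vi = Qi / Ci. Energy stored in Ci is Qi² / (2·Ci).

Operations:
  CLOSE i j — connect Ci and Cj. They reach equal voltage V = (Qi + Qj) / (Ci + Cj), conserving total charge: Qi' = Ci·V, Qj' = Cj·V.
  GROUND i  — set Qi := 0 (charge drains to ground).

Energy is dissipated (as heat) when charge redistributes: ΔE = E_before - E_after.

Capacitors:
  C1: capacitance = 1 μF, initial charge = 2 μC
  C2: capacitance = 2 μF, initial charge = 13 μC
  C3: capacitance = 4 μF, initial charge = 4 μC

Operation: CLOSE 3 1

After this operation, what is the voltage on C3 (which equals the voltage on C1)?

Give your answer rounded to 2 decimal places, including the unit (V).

Answer: 1.20 V

Derivation:
Initial: C1(1μF, Q=2μC, V=2.00V), C2(2μF, Q=13μC, V=6.50V), C3(4μF, Q=4μC, V=1.00V)
Op 1: CLOSE 3-1: Q_total=6.00, C_total=5.00, V=1.20; Q3=4.80, Q1=1.20; dissipated=0.400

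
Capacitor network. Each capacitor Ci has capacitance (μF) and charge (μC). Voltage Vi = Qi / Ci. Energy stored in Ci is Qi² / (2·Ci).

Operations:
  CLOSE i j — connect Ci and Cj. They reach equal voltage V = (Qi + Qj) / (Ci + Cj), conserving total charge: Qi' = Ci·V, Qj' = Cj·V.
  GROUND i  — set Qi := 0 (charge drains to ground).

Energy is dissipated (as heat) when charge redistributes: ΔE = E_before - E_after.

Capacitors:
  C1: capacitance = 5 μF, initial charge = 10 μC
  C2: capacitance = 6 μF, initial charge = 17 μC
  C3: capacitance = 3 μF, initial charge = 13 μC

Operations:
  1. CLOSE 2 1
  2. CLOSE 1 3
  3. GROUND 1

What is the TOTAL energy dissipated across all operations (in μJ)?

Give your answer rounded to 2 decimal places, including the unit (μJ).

Answer: 29.21 μJ

Derivation:
Initial: C1(5μF, Q=10μC, V=2.00V), C2(6μF, Q=17μC, V=2.83V), C3(3μF, Q=13μC, V=4.33V)
Op 1: CLOSE 2-1: Q_total=27.00, C_total=11.00, V=2.45; Q2=14.73, Q1=12.27; dissipated=0.947
Op 2: CLOSE 1-3: Q_total=25.27, C_total=8.00, V=3.16; Q1=15.80, Q3=9.48; dissipated=3.309
Op 3: GROUND 1: Q1=0; energy lost=24.950
Total dissipated: 29.206 μJ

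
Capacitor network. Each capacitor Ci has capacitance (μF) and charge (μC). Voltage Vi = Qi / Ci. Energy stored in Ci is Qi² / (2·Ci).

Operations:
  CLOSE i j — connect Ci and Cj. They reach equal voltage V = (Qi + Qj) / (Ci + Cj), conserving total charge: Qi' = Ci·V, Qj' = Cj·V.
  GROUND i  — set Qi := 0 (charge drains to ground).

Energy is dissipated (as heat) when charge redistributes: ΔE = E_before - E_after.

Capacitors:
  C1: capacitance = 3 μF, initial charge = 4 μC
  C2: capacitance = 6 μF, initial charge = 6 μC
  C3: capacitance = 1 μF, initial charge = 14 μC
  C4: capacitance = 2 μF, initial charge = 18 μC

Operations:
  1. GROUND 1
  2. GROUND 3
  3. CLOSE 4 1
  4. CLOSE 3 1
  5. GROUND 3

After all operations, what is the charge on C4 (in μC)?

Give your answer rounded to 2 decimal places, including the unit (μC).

Answer: 7.20 μC

Derivation:
Initial: C1(3μF, Q=4μC, V=1.33V), C2(6μF, Q=6μC, V=1.00V), C3(1μF, Q=14μC, V=14.00V), C4(2μF, Q=18μC, V=9.00V)
Op 1: GROUND 1: Q1=0; energy lost=2.667
Op 2: GROUND 3: Q3=0; energy lost=98.000
Op 3: CLOSE 4-1: Q_total=18.00, C_total=5.00, V=3.60; Q4=7.20, Q1=10.80; dissipated=48.600
Op 4: CLOSE 3-1: Q_total=10.80, C_total=4.00, V=2.70; Q3=2.70, Q1=8.10; dissipated=4.860
Op 5: GROUND 3: Q3=0; energy lost=3.645
Final charges: Q1=8.10, Q2=6.00, Q3=0.00, Q4=7.20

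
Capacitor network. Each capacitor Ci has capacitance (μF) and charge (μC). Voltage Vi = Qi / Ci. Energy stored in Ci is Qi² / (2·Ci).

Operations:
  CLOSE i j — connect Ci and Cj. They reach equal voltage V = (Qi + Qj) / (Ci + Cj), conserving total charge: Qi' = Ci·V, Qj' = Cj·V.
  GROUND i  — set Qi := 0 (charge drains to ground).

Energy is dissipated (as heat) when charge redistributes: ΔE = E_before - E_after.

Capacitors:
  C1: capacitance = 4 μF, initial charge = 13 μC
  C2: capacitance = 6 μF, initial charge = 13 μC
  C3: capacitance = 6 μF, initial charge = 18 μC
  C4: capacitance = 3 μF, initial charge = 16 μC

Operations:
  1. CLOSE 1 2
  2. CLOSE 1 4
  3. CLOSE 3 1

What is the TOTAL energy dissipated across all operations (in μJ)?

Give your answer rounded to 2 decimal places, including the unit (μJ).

Initial: C1(4μF, Q=13μC, V=3.25V), C2(6μF, Q=13μC, V=2.17V), C3(6μF, Q=18μC, V=3.00V), C4(3μF, Q=16μC, V=5.33V)
Op 1: CLOSE 1-2: Q_total=26.00, C_total=10.00, V=2.60; Q1=10.40, Q2=15.60; dissipated=1.408
Op 2: CLOSE 1-4: Q_total=26.40, C_total=7.00, V=3.77; Q1=15.09, Q4=11.31; dissipated=6.404
Op 3: CLOSE 3-1: Q_total=33.09, C_total=10.00, V=3.31; Q3=19.85, Q1=13.23; dissipated=0.714
Total dissipated: 8.526 μJ

Answer: 8.53 μJ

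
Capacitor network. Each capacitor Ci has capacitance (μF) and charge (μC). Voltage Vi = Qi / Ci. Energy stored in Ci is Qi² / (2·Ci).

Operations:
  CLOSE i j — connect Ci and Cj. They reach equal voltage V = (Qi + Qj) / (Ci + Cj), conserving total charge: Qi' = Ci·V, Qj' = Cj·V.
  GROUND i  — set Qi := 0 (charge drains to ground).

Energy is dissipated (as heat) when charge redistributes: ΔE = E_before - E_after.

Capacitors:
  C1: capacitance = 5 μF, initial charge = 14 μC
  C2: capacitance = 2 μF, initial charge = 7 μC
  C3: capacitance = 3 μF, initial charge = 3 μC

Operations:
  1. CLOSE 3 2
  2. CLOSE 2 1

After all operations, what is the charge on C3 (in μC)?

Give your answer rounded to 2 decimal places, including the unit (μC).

Answer: 6.00 μC

Derivation:
Initial: C1(5μF, Q=14μC, V=2.80V), C2(2μF, Q=7μC, V=3.50V), C3(3μF, Q=3μC, V=1.00V)
Op 1: CLOSE 3-2: Q_total=10.00, C_total=5.00, V=2.00; Q3=6.00, Q2=4.00; dissipated=3.750
Op 2: CLOSE 2-1: Q_total=18.00, C_total=7.00, V=2.57; Q2=5.14, Q1=12.86; dissipated=0.457
Final charges: Q1=12.86, Q2=5.14, Q3=6.00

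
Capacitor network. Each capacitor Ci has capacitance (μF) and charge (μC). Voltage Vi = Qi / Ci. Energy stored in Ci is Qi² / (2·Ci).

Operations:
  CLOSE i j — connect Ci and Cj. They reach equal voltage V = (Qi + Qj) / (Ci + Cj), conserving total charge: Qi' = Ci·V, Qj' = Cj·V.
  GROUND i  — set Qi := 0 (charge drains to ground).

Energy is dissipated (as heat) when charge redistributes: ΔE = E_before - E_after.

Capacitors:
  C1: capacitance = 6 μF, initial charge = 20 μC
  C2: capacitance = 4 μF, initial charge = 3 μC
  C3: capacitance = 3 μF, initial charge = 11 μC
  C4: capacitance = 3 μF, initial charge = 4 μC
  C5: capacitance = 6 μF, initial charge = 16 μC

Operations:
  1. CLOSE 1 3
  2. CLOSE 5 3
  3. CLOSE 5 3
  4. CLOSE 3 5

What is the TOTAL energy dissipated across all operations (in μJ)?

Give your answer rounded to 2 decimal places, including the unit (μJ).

Initial: C1(6μF, Q=20μC, V=3.33V), C2(4μF, Q=3μC, V=0.75V), C3(3μF, Q=11μC, V=3.67V), C4(3μF, Q=4μC, V=1.33V), C5(6μF, Q=16μC, V=2.67V)
Op 1: CLOSE 1-3: Q_total=31.00, C_total=9.00, V=3.44; Q1=20.67, Q3=10.33; dissipated=0.111
Op 2: CLOSE 5-3: Q_total=26.33, C_total=9.00, V=2.93; Q5=17.56, Q3=8.78; dissipated=0.605
Op 3: CLOSE 5-3: Q_total=26.33, C_total=9.00, V=2.93; Q5=17.56, Q3=8.78; dissipated=0.000
Op 4: CLOSE 3-5: Q_total=26.33, C_total=9.00, V=2.93; Q3=8.78, Q5=17.56; dissipated=0.000
Total dissipated: 0.716 μJ

Answer: 0.72 μJ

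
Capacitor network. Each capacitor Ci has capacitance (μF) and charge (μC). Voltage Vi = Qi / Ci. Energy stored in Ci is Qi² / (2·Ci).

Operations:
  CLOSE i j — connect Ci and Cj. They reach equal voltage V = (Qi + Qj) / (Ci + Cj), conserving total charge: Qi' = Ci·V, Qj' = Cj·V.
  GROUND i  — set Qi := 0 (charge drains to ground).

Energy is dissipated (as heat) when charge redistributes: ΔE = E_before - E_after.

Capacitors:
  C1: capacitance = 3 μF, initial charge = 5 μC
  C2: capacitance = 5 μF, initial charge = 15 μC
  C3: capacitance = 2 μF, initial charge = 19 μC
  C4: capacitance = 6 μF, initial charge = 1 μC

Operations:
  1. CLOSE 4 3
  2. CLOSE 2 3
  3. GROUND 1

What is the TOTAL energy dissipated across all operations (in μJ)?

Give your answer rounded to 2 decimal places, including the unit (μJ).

Answer: 69.68 μJ

Derivation:
Initial: C1(3μF, Q=5μC, V=1.67V), C2(5μF, Q=15μC, V=3.00V), C3(2μF, Q=19μC, V=9.50V), C4(6μF, Q=1μC, V=0.17V)
Op 1: CLOSE 4-3: Q_total=20.00, C_total=8.00, V=2.50; Q4=15.00, Q3=5.00; dissipated=65.333
Op 2: CLOSE 2-3: Q_total=20.00, C_total=7.00, V=2.86; Q2=14.29, Q3=5.71; dissipated=0.179
Op 3: GROUND 1: Q1=0; energy lost=4.167
Total dissipated: 69.679 μJ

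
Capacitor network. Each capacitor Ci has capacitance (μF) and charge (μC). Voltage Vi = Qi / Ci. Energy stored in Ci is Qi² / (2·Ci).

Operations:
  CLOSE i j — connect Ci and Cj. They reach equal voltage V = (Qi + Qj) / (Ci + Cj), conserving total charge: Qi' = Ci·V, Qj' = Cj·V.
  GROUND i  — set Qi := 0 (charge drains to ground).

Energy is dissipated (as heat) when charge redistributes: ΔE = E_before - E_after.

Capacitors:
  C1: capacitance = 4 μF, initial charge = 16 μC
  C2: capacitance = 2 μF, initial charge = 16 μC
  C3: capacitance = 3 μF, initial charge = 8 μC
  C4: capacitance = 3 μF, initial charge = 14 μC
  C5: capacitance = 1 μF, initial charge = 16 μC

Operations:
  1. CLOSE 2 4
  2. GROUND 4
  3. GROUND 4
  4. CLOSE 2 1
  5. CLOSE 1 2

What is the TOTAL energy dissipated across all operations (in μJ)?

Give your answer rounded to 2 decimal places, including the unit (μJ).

Answer: 63.33 μJ

Derivation:
Initial: C1(4μF, Q=16μC, V=4.00V), C2(2μF, Q=16μC, V=8.00V), C3(3μF, Q=8μC, V=2.67V), C4(3μF, Q=14μC, V=4.67V), C5(1μF, Q=16μC, V=16.00V)
Op 1: CLOSE 2-4: Q_total=30.00, C_total=5.00, V=6.00; Q2=12.00, Q4=18.00; dissipated=6.667
Op 2: GROUND 4: Q4=0; energy lost=54.000
Op 3: GROUND 4: Q4=0; energy lost=0.000
Op 4: CLOSE 2-1: Q_total=28.00, C_total=6.00, V=4.67; Q2=9.33, Q1=18.67; dissipated=2.667
Op 5: CLOSE 1-2: Q_total=28.00, C_total=6.00, V=4.67; Q1=18.67, Q2=9.33; dissipated=0.000
Total dissipated: 63.333 μJ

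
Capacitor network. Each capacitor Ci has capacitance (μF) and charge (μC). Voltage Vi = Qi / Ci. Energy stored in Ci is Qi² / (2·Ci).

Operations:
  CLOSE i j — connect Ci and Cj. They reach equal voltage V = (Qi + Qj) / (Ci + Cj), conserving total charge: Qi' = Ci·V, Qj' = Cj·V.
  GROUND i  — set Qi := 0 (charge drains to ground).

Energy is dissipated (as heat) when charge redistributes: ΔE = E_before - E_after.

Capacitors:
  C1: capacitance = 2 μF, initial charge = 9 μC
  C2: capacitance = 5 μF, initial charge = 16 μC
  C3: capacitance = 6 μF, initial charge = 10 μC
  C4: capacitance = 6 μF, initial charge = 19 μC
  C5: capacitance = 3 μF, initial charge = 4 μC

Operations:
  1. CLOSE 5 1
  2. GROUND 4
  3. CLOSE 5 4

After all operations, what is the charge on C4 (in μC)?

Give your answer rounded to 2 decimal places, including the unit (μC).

Initial: C1(2μF, Q=9μC, V=4.50V), C2(5μF, Q=16μC, V=3.20V), C3(6μF, Q=10μC, V=1.67V), C4(6μF, Q=19μC, V=3.17V), C5(3μF, Q=4μC, V=1.33V)
Op 1: CLOSE 5-1: Q_total=13.00, C_total=5.00, V=2.60; Q5=7.80, Q1=5.20; dissipated=6.017
Op 2: GROUND 4: Q4=0; energy lost=30.083
Op 3: CLOSE 5-4: Q_total=7.80, C_total=9.00, V=0.87; Q5=2.60, Q4=5.20; dissipated=6.760
Final charges: Q1=5.20, Q2=16.00, Q3=10.00, Q4=5.20, Q5=2.60

Answer: 5.20 μC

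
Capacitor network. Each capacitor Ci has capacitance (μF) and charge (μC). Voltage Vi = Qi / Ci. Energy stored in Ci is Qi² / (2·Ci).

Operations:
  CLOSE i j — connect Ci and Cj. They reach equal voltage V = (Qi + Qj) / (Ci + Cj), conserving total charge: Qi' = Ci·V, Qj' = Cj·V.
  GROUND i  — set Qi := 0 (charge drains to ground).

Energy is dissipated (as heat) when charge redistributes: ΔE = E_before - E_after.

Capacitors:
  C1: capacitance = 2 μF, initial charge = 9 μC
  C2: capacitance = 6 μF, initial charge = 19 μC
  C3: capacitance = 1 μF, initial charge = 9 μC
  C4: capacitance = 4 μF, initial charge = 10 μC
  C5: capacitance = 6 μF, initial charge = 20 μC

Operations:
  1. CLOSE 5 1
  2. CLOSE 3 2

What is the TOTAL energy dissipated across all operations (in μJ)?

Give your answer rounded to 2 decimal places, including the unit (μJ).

Initial: C1(2μF, Q=9μC, V=4.50V), C2(6μF, Q=19μC, V=3.17V), C3(1μF, Q=9μC, V=9.00V), C4(4μF, Q=10μC, V=2.50V), C5(6μF, Q=20μC, V=3.33V)
Op 1: CLOSE 5-1: Q_total=29.00, C_total=8.00, V=3.62; Q5=21.75, Q1=7.25; dissipated=1.021
Op 2: CLOSE 3-2: Q_total=28.00, C_total=7.00, V=4.00; Q3=4.00, Q2=24.00; dissipated=14.583
Total dissipated: 15.604 μJ

Answer: 15.60 μJ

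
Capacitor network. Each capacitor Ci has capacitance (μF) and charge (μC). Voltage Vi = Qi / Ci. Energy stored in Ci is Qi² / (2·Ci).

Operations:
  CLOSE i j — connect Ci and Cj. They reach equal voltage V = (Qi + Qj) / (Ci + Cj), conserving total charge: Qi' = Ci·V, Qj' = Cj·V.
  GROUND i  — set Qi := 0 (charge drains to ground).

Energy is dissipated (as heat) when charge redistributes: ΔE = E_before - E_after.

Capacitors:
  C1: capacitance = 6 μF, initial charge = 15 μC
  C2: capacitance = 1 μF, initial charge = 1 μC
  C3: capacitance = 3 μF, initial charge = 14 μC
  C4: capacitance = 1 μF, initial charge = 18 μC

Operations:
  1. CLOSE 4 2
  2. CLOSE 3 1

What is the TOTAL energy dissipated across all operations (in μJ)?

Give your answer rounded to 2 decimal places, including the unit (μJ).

Initial: C1(6μF, Q=15μC, V=2.50V), C2(1μF, Q=1μC, V=1.00V), C3(3μF, Q=14μC, V=4.67V), C4(1μF, Q=18μC, V=18.00V)
Op 1: CLOSE 4-2: Q_total=19.00, C_total=2.00, V=9.50; Q4=9.50, Q2=9.50; dissipated=72.250
Op 2: CLOSE 3-1: Q_total=29.00, C_total=9.00, V=3.22; Q3=9.67, Q1=19.33; dissipated=4.694
Total dissipated: 76.944 μJ

Answer: 76.94 μJ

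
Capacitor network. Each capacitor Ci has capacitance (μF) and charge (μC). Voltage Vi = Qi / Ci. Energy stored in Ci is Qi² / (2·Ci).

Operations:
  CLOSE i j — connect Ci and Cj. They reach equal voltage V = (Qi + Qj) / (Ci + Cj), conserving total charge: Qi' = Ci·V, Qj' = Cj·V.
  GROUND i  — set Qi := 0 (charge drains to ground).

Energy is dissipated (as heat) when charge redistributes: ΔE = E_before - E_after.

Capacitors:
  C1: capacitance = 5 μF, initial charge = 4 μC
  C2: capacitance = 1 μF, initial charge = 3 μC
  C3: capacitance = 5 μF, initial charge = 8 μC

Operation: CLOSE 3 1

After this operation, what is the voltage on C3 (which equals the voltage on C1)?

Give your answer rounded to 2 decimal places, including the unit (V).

Answer: 1.20 V

Derivation:
Initial: C1(5μF, Q=4μC, V=0.80V), C2(1μF, Q=3μC, V=3.00V), C3(5μF, Q=8μC, V=1.60V)
Op 1: CLOSE 3-1: Q_total=12.00, C_total=10.00, V=1.20; Q3=6.00, Q1=6.00; dissipated=0.800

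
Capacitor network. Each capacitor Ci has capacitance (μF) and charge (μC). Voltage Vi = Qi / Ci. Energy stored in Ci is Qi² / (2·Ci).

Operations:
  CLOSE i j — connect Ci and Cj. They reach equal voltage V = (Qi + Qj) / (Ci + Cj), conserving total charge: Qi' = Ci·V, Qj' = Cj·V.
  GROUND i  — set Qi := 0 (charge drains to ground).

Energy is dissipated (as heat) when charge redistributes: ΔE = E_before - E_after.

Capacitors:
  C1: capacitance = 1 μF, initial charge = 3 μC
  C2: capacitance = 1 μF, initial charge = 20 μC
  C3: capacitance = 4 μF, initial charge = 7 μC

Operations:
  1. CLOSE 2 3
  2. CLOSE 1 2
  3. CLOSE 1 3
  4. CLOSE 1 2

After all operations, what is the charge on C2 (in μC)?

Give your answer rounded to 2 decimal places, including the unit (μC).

Initial: C1(1μF, Q=3μC, V=3.00V), C2(1μF, Q=20μC, V=20.00V), C3(4μF, Q=7μC, V=1.75V)
Op 1: CLOSE 2-3: Q_total=27.00, C_total=5.00, V=5.40; Q2=5.40, Q3=21.60; dissipated=133.225
Op 2: CLOSE 1-2: Q_total=8.40, C_total=2.00, V=4.20; Q1=4.20, Q2=4.20; dissipated=1.440
Op 3: CLOSE 1-3: Q_total=25.80, C_total=5.00, V=5.16; Q1=5.16, Q3=20.64; dissipated=0.576
Op 4: CLOSE 1-2: Q_total=9.36, C_total=2.00, V=4.68; Q1=4.68, Q2=4.68; dissipated=0.230
Final charges: Q1=4.68, Q2=4.68, Q3=20.64

Answer: 4.68 μC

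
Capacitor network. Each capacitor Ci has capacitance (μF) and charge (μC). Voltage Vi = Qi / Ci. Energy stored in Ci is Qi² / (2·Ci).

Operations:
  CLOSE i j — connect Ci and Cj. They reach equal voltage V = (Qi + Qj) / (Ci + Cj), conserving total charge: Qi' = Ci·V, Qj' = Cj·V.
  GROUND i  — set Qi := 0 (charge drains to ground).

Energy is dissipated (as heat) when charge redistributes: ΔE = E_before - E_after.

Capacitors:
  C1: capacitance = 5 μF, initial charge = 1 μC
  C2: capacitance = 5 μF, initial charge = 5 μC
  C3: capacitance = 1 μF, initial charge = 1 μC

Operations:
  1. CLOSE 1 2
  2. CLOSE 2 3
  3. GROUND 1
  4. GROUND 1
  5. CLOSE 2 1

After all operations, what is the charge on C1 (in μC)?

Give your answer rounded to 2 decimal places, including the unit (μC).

Answer: 1.67 μC

Derivation:
Initial: C1(5μF, Q=1μC, V=0.20V), C2(5μF, Q=5μC, V=1.00V), C3(1μF, Q=1μC, V=1.00V)
Op 1: CLOSE 1-2: Q_total=6.00, C_total=10.00, V=0.60; Q1=3.00, Q2=3.00; dissipated=0.800
Op 2: CLOSE 2-3: Q_total=4.00, C_total=6.00, V=0.67; Q2=3.33, Q3=0.67; dissipated=0.067
Op 3: GROUND 1: Q1=0; energy lost=0.900
Op 4: GROUND 1: Q1=0; energy lost=0.000
Op 5: CLOSE 2-1: Q_total=3.33, C_total=10.00, V=0.33; Q2=1.67, Q1=1.67; dissipated=0.556
Final charges: Q1=1.67, Q2=1.67, Q3=0.67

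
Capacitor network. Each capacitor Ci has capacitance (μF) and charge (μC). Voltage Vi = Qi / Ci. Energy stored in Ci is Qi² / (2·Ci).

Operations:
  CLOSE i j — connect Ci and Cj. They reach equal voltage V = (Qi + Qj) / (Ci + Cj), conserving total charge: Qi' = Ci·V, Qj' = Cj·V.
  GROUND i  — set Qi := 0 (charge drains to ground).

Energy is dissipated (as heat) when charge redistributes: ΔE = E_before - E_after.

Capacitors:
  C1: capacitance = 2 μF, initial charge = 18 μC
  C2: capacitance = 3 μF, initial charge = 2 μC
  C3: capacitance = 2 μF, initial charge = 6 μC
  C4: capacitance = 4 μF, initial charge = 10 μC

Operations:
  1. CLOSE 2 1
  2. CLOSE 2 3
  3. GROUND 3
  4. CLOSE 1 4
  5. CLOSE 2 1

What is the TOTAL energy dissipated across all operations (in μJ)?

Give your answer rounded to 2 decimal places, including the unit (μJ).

Initial: C1(2μF, Q=18μC, V=9.00V), C2(3μF, Q=2μC, V=0.67V), C3(2μF, Q=6μC, V=3.00V), C4(4μF, Q=10μC, V=2.50V)
Op 1: CLOSE 2-1: Q_total=20.00, C_total=5.00, V=4.00; Q2=12.00, Q1=8.00; dissipated=41.667
Op 2: CLOSE 2-3: Q_total=18.00, C_total=5.00, V=3.60; Q2=10.80, Q3=7.20; dissipated=0.600
Op 3: GROUND 3: Q3=0; energy lost=12.960
Op 4: CLOSE 1-4: Q_total=18.00, C_total=6.00, V=3.00; Q1=6.00, Q4=12.00; dissipated=1.500
Op 5: CLOSE 2-1: Q_total=16.80, C_total=5.00, V=3.36; Q2=10.08, Q1=6.72; dissipated=0.216
Total dissipated: 56.943 μJ

Answer: 56.94 μJ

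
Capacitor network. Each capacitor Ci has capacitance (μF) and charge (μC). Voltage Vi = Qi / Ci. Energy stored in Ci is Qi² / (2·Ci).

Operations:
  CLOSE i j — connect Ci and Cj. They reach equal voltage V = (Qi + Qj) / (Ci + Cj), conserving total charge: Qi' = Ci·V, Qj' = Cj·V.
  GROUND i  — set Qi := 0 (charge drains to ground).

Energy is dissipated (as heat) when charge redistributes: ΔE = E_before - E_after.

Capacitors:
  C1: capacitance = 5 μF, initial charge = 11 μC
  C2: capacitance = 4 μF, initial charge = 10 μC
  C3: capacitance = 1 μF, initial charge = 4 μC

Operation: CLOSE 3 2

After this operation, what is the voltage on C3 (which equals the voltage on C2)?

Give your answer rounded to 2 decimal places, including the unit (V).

Answer: 2.80 V

Derivation:
Initial: C1(5μF, Q=11μC, V=2.20V), C2(4μF, Q=10μC, V=2.50V), C3(1μF, Q=4μC, V=4.00V)
Op 1: CLOSE 3-2: Q_total=14.00, C_total=5.00, V=2.80; Q3=2.80, Q2=11.20; dissipated=0.900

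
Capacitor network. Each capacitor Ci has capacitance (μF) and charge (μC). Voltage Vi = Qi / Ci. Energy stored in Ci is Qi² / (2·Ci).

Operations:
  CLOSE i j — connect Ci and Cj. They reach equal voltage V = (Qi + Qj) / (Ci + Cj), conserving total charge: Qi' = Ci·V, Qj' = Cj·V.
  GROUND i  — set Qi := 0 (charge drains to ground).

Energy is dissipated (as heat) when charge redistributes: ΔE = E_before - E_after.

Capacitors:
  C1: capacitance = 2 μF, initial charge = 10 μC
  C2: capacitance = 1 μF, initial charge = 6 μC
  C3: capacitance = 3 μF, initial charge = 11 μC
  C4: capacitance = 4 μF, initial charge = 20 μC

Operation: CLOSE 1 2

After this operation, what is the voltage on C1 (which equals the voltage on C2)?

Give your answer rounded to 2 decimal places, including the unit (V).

Initial: C1(2μF, Q=10μC, V=5.00V), C2(1μF, Q=6μC, V=6.00V), C3(3μF, Q=11μC, V=3.67V), C4(4μF, Q=20μC, V=5.00V)
Op 1: CLOSE 1-2: Q_total=16.00, C_total=3.00, V=5.33; Q1=10.67, Q2=5.33; dissipated=0.333

Answer: 5.33 V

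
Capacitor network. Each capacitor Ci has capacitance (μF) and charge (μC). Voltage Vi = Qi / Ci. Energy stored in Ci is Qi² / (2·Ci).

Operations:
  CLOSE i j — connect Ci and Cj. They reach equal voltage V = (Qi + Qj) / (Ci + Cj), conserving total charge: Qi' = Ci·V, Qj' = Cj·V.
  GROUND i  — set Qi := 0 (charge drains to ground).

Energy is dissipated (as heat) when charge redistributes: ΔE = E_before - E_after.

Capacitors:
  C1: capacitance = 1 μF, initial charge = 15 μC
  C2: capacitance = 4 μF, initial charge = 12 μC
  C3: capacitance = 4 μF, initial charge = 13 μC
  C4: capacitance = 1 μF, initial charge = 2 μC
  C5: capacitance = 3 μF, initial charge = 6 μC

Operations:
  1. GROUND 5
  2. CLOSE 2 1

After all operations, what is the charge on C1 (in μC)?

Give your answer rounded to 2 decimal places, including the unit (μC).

Initial: C1(1μF, Q=15μC, V=15.00V), C2(4μF, Q=12μC, V=3.00V), C3(4μF, Q=13μC, V=3.25V), C4(1μF, Q=2μC, V=2.00V), C5(3μF, Q=6μC, V=2.00V)
Op 1: GROUND 5: Q5=0; energy lost=6.000
Op 2: CLOSE 2-1: Q_total=27.00, C_total=5.00, V=5.40; Q2=21.60, Q1=5.40; dissipated=57.600
Final charges: Q1=5.40, Q2=21.60, Q3=13.00, Q4=2.00, Q5=0.00

Answer: 5.40 μC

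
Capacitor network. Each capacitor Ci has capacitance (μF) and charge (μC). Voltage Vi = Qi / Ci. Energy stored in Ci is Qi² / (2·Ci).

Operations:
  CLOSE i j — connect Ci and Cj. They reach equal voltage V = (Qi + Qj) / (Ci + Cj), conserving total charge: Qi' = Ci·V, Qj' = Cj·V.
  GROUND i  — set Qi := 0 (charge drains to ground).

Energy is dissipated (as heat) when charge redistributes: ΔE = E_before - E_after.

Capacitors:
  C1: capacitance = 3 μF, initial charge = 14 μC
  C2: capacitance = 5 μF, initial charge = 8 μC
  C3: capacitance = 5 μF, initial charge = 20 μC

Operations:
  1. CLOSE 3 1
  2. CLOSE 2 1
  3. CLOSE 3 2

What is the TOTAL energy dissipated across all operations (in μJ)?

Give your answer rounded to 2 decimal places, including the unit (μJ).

Initial: C1(3μF, Q=14μC, V=4.67V), C2(5μF, Q=8μC, V=1.60V), C3(5μF, Q=20μC, V=4.00V)
Op 1: CLOSE 3-1: Q_total=34.00, C_total=8.00, V=4.25; Q3=21.25, Q1=12.75; dissipated=0.417
Op 2: CLOSE 2-1: Q_total=20.75, C_total=8.00, V=2.59; Q2=12.97, Q1=7.78; dissipated=6.584
Op 3: CLOSE 3-2: Q_total=34.22, C_total=10.00, V=3.42; Q3=17.11, Q2=17.11; dissipated=3.429
Total dissipated: 10.429 μJ

Answer: 10.43 μJ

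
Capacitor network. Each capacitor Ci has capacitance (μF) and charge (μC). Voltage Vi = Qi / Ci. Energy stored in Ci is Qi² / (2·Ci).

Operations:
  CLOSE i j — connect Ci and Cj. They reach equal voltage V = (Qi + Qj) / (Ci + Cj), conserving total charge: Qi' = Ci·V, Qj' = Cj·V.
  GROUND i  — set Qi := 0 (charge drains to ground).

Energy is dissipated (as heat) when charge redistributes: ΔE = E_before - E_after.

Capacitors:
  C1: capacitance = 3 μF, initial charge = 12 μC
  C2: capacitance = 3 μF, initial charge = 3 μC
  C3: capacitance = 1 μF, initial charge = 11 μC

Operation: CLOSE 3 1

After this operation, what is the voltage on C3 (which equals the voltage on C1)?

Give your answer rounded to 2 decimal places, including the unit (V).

Initial: C1(3μF, Q=12μC, V=4.00V), C2(3μF, Q=3μC, V=1.00V), C3(1μF, Q=11μC, V=11.00V)
Op 1: CLOSE 3-1: Q_total=23.00, C_total=4.00, V=5.75; Q3=5.75, Q1=17.25; dissipated=18.375

Answer: 5.75 V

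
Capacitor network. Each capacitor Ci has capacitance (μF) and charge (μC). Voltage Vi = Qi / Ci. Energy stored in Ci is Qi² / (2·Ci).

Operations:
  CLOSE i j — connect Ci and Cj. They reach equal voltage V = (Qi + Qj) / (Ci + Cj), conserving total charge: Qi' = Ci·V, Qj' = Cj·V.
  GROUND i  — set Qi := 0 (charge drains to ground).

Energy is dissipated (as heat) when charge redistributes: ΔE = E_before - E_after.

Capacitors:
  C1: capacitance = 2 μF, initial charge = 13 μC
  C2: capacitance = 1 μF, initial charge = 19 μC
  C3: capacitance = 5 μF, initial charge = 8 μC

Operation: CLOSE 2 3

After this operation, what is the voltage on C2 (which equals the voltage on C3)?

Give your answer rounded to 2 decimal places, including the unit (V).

Initial: C1(2μF, Q=13μC, V=6.50V), C2(1μF, Q=19μC, V=19.00V), C3(5μF, Q=8μC, V=1.60V)
Op 1: CLOSE 2-3: Q_total=27.00, C_total=6.00, V=4.50; Q2=4.50, Q3=22.50; dissipated=126.150

Answer: 4.50 V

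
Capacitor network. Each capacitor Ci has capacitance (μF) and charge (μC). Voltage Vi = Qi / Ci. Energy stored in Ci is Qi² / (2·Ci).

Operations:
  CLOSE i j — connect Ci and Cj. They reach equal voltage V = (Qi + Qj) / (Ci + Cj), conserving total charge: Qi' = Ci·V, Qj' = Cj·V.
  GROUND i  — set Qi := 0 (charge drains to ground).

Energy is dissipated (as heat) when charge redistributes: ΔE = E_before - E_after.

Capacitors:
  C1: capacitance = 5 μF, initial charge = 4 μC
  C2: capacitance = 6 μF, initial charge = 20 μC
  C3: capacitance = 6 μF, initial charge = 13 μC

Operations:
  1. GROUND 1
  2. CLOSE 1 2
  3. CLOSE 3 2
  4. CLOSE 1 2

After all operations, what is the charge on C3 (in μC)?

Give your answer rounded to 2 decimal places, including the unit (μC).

Answer: 11.95 μC

Derivation:
Initial: C1(5μF, Q=4μC, V=0.80V), C2(6μF, Q=20μC, V=3.33V), C3(6μF, Q=13μC, V=2.17V)
Op 1: GROUND 1: Q1=0; energy lost=1.600
Op 2: CLOSE 1-2: Q_total=20.00, C_total=11.00, V=1.82; Q1=9.09, Q2=10.91; dissipated=15.152
Op 3: CLOSE 3-2: Q_total=23.91, C_total=12.00, V=1.99; Q3=11.95, Q2=11.95; dissipated=0.182
Op 4: CLOSE 1-2: Q_total=21.05, C_total=11.00, V=1.91; Q1=9.57, Q2=11.48; dissipated=0.041
Final charges: Q1=9.57, Q2=11.48, Q3=11.95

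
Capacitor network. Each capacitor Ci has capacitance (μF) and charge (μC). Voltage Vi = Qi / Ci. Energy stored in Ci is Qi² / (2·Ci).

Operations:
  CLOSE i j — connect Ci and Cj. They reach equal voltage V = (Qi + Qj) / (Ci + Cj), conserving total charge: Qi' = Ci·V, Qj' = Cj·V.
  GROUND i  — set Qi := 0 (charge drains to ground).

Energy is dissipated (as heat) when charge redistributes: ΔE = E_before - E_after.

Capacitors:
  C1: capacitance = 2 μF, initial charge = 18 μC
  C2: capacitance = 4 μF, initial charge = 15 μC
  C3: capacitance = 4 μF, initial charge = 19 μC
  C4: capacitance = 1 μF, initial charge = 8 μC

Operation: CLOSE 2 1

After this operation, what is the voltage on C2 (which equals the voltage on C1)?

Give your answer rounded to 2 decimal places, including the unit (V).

Answer: 5.50 V

Derivation:
Initial: C1(2μF, Q=18μC, V=9.00V), C2(4μF, Q=15μC, V=3.75V), C3(4μF, Q=19μC, V=4.75V), C4(1μF, Q=8μC, V=8.00V)
Op 1: CLOSE 2-1: Q_total=33.00, C_total=6.00, V=5.50; Q2=22.00, Q1=11.00; dissipated=18.375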